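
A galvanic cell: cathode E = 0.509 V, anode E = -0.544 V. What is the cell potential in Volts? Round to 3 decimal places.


Standard cell potential: E_cell = E_cathode - E_anode.
E_cell = 0.509 - (-0.544)
E_cell = 1.053 V, rounded to 3 dp:

1.053 V


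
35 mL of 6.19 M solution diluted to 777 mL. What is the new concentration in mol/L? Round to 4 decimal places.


Dilution: M1*V1 = M2*V2, solve for M2.
M2 = M1*V1 / V2
M2 = 6.19 * 35 / 777
M2 = 216.65 / 777
M2 = 0.27882883 mol/L, rounded to 4 dp:

0.2788 mol/L


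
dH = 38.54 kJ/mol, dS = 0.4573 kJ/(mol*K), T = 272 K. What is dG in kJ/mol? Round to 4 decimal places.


Gibbs: dG = dH - T*dS (consistent units, dS already in kJ/(mol*K)).
T*dS = 272 * 0.4573 = 124.3856
dG = 38.54 - (124.3856)
dG = -85.8456 kJ/mol, rounded to 4 dp:

-85.8456 kJ/mol


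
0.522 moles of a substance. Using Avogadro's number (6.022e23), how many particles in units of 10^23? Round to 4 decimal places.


N = n * NA, then divide by 1e23 for the requested units.
N / 1e23 = n * 6.022
N / 1e23 = 0.522 * 6.022
N / 1e23 = 3.143484, rounded to 4 dp:

3.1435


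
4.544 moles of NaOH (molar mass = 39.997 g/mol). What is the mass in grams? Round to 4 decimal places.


mass = n * M
mass = 4.544 * 39.997
mass = 181.746368 g, rounded to 4 dp:

181.7464 g


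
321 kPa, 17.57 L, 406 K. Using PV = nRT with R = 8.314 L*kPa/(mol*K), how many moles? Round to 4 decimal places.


PV = nRT, solve for n = PV / (RT).
PV = 321 * 17.57 = 5639.97
RT = 8.314 * 406 = 3375.484
n = 5639.97 / 3375.484
n = 1.67086261 mol, rounded to 4 dp:

1.6709 mol


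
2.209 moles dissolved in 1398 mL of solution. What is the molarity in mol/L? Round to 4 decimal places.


Convert volume to liters: V_L = V_mL / 1000.
V_L = 1398 / 1000 = 1.398 L
M = n / V_L = 2.209 / 1.398
M = 1.58011445 mol/L, rounded to 4 dp:

1.5801 mol/L


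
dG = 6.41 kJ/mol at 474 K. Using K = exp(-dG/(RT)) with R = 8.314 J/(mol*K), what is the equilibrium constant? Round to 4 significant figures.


dG is in kJ/mol; multiply by 1000 to match R in J/(mol*K).
RT = 8.314 * 474 = 3940.836 J/mol
exponent = -dG*1000 / (RT) = -(6.41*1000) / 3940.836 = -1.62655843
K = exp(-1.62655843)
K = 0.19660504, rounded to 4 significant figures:

0.1966


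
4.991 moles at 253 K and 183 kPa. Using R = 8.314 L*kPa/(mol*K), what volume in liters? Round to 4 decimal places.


PV = nRT, solve for V = nRT / P.
nRT = 4.991 * 8.314 * 253 = 10498.279
V = 10498.279 / 183
V = 57.36764481 L, rounded to 4 dp:

57.3676 L


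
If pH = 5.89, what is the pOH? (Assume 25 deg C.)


At 25 deg C, pH + pOH = 14.
pOH = 14 - pH = 14 - 5.89
pOH = 8.11:

8.11


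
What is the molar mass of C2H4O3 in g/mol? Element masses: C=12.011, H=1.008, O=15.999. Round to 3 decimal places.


M = sum(count * atomic_mass) over atoms.
M = 2*12.011 + 4*1.008 + 3*15.999
M = 24.022 + 4.032 + 47.997
M = 76.051 g/mol, rounded to 3 dp:

76.051 g/mol


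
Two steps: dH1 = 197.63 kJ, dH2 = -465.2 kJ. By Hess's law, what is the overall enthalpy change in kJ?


Hess's law: enthalpy is a state function, so add the step enthalpies.
dH_total = dH1 + dH2 = 197.63 + (-465.2)
dH_total = -267.57 kJ:

-267.57 kJ


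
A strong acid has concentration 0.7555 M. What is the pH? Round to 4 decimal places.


A strong acid dissociates completely, so [H+] equals the given concentration.
pH = -log10([H+]) = -log10(0.7555)
pH = 0.12176553, rounded to 4 dp:

0.1218


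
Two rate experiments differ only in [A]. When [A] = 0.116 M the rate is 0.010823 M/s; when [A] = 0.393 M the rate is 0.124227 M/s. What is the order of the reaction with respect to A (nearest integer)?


Rate is proportional to [A]^n, so rate2/rate1 = ([A]2/[A]1)^n. Take logs to solve for n.
rate2/rate1 = 0.124227 / 0.010823 = 11.4781
[A]2/[A]1 = 0.393 / 0.116 = 3.3879
n = ln(11.4781) / ln(3.3879) = 2.0
Nearest integer order:

2


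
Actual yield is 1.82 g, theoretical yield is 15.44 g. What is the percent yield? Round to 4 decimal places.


% yield = 100 * actual / theoretical
% yield = 100 * 1.82 / 15.44
% yield = 11.78756477 %, rounded to 4 dp:

11.7876 %


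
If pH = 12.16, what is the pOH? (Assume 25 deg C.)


At 25 deg C, pH + pOH = 14.
pOH = 14 - pH = 14 - 12.16
pOH = 1.84:

1.84


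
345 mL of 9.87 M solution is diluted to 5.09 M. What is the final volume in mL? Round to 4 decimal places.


Dilution: M1*V1 = M2*V2, solve for V2.
V2 = M1*V1 / M2
V2 = 9.87 * 345 / 5.09
V2 = 3405.15 / 5.09
V2 = 668.98821218 mL, rounded to 4 dp:

668.9882 mL


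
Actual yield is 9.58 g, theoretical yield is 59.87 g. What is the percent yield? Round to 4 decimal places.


% yield = 100 * actual / theoretical
% yield = 100 * 9.58 / 59.87
% yield = 16.00133623 %, rounded to 4 dp:

16.0013 %


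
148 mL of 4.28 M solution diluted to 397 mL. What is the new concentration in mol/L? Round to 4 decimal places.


Dilution: M1*V1 = M2*V2, solve for M2.
M2 = M1*V1 / V2
M2 = 4.28 * 148 / 397
M2 = 633.44 / 397
M2 = 1.59556675 mol/L, rounded to 4 dp:

1.5956 mol/L


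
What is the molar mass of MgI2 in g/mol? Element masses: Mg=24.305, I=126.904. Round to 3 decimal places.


M = sum(count * atomic_mass) over atoms.
M = 1*24.305 + 2*126.904
M = 24.305 + 253.808
M = 278.113 g/mol, rounded to 3 dp:

278.113 g/mol


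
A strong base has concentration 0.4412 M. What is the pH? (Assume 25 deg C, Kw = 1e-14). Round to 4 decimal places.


A strong base dissociates completely, so [OH-] equals the given concentration.
pOH = -log10([OH-]) = -log10(0.4412) = 0.355364
pH = 14 - pOH = 14 - 0.355364
pH = 13.644636, rounded to 4 dp:

13.6446


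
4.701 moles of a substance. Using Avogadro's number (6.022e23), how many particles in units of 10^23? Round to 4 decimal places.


N = n * NA, then divide by 1e23 for the requested units.
N / 1e23 = n * 6.022
N / 1e23 = 4.701 * 6.022
N / 1e23 = 28.309422, rounded to 4 dp:

28.3094


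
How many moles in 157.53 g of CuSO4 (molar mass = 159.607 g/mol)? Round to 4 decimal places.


n = mass / M
n = 157.53 / 159.607
n = 0.98698679 mol, rounded to 4 dp:

0.9870 mol


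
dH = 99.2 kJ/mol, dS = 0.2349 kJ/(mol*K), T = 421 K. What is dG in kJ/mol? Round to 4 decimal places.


Gibbs: dG = dH - T*dS (consistent units, dS already in kJ/(mol*K)).
T*dS = 421 * 0.2349 = 98.8929
dG = 99.2 - (98.8929)
dG = 0.3071 kJ/mol, rounded to 4 dp:

0.3071 kJ/mol


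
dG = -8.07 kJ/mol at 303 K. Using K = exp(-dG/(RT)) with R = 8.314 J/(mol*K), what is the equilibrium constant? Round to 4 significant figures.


dG is in kJ/mol; multiply by 1000 to match R in J/(mol*K).
RT = 8.314 * 303 = 2519.142 J/mol
exponent = -dG*1000 / (RT) = -(-8.07*1000) / 2519.142 = 3.20347166
K = exp(3.20347166)
K = 24.617847, rounded to 4 significant figures:

24.62


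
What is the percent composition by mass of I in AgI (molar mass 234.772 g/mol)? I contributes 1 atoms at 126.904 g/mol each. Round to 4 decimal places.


pct = 100 * (n_elem * M_elem) / M_total
mass_contribution = 1 * 126.904 = 126.904 g/mol
pct = 100 * 126.904 / 234.772
pct = 54.05414615 %, rounded to 4 dp:

54.0541 %


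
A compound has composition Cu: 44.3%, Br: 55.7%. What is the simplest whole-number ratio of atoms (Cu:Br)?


Assume 100 g of compound, divide each mass% by atomic mass to get moles, then normalize by the smallest to get a raw atom ratio.
Moles per 100 g: Cu: 44.3/63.546 = 0.6971, Br: 55.7/79.904 = 0.6971
Raw ratio (divide by min = 0.6971): Cu: 1.0, Br: 1.0
Multiply by 1 to clear fractions: Cu: 1.0 ~= 1, Br: 1.0 ~= 1
Reduce by GCD to get the simplest whole-number ratio:

1:1


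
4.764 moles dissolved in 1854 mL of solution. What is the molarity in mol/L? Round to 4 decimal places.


Convert volume to liters: V_L = V_mL / 1000.
V_L = 1854 / 1000 = 1.854 L
M = n / V_L = 4.764 / 1.854
M = 2.56957929 mol/L, rounded to 4 dp:

2.5696 mol/L


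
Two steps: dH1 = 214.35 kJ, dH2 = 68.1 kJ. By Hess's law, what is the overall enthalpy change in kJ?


Hess's law: enthalpy is a state function, so add the step enthalpies.
dH_total = dH1 + dH2 = 214.35 + (68.1)
dH_total = 282.45 kJ:

282.45 kJ


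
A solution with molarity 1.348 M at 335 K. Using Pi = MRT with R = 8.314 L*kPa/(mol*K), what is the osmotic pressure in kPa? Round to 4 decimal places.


Osmotic pressure (van't Hoff): Pi = M*R*T.
RT = 8.314 * 335 = 2785.19
Pi = 1.348 * 2785.19
Pi = 3754.43612 kPa, rounded to 4 dp:

3754.4361 kPa


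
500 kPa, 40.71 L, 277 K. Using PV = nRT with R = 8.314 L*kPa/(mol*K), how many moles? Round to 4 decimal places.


PV = nRT, solve for n = PV / (RT).
PV = 500 * 40.71 = 20355.0
RT = 8.314 * 277 = 2302.978
n = 20355.0 / 2302.978
n = 8.83855599 mol, rounded to 4 dp:

8.8386 mol


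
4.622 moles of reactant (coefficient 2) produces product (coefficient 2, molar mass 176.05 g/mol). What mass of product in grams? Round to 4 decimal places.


Use the coefficient ratio to convert reactant moles to product moles, then multiply by the product's molar mass.
moles_P = moles_R * (coeff_P / coeff_R) = 4.622 * (2/2) = 4.622
mass_P = moles_P * M_P = 4.622 * 176.05
mass_P = 813.7031 g, rounded to 4 dp:

813.7031 g


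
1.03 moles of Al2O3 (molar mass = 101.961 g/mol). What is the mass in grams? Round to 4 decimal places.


mass = n * M
mass = 1.03 * 101.961
mass = 105.01983 g, rounded to 4 dp:

105.0198 g


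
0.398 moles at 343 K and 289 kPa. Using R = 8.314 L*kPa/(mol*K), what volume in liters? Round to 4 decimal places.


PV = nRT, solve for V = nRT / P.
nRT = 0.398 * 8.314 * 343 = 1134.9774
V = 1134.9774 / 289
V = 3.92725744 L, rounded to 4 dp:

3.9273 L


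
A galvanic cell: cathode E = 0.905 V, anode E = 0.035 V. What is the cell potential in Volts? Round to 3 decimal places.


Standard cell potential: E_cell = E_cathode - E_anode.
E_cell = 0.905 - (0.035)
E_cell = 0.87 V, rounded to 3 dp:

0.870 V


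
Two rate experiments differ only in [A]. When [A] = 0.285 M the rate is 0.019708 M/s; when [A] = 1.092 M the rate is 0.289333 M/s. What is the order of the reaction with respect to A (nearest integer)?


Rate is proportional to [A]^n, so rate2/rate1 = ([A]2/[A]1)^n. Take logs to solve for n.
rate2/rate1 = 0.289333 / 0.019708 = 14.681
[A]2/[A]1 = 1.092 / 0.285 = 3.8316
n = ln(14.681) / ln(3.8316) = 2.0
Nearest integer order:

2


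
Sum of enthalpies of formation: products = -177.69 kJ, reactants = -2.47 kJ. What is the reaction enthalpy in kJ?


dH_rxn = sum(dH_f products) - sum(dH_f reactants)
dH_rxn = -177.69 - (-2.47)
dH_rxn = -175.22 kJ:

-175.22 kJ


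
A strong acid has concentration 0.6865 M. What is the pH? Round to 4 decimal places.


A strong acid dissociates completely, so [H+] equals the given concentration.
pH = -log10([H+]) = -log10(0.6865)
pH = 0.16335946, rounded to 4 dp:

0.1634


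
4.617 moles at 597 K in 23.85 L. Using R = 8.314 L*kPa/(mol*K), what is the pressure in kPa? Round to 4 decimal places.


PV = nRT, solve for P = nRT / V.
nRT = 4.617 * 8.314 * 597 = 22916.2856
P = 22916.2856 / 23.85
P = 960.85054927 kPa, rounded to 4 dp:

960.8505 kPa


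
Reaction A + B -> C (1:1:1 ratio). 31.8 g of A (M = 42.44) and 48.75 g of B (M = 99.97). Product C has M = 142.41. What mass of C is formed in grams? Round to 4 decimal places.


Find moles of each reactant; the smaller value is the limiting reagent in a 1:1:1 reaction, so moles_C equals moles of the limiter.
n_A = mass_A / M_A = 31.8 / 42.44 = 0.749293 mol
n_B = mass_B / M_B = 48.75 / 99.97 = 0.487646 mol
Limiting reagent: B (smaller), n_limiting = 0.487646 mol
mass_C = n_limiting * M_C = 0.487646 * 142.41
mass_C = 69.44566686 g, rounded to 4 dp:

69.4457 g


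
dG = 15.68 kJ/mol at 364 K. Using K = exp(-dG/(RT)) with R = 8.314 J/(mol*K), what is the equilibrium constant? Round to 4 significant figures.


dG is in kJ/mol; multiply by 1000 to match R in J/(mol*K).
RT = 8.314 * 364 = 3026.296 J/mol
exponent = -dG*1000 / (RT) = -(15.68*1000) / 3026.296 = -5.18125127
K = exp(-5.18125127)
K = 0.0056209687, rounded to 4 significant figures:

0.005621


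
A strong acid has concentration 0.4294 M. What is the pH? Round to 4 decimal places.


A strong acid dissociates completely, so [H+] equals the given concentration.
pH = -log10([H+]) = -log10(0.4294)
pH = 0.36713796, rounded to 4 dp:

0.3671


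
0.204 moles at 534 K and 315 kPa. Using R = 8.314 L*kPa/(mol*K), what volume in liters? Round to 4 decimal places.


PV = nRT, solve for V = nRT / P.
nRT = 0.204 * 8.314 * 534 = 905.6939
V = 905.6939 / 315
V = 2.87521873 L, rounded to 4 dp:

2.8752 L


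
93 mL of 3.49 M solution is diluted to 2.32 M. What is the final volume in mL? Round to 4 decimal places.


Dilution: M1*V1 = M2*V2, solve for V2.
V2 = M1*V1 / M2
V2 = 3.49 * 93 / 2.32
V2 = 324.57 / 2.32
V2 = 139.90086207 mL, rounded to 4 dp:

139.9009 mL


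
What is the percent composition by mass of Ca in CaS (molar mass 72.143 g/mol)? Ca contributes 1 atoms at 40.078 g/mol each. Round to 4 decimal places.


pct = 100 * (n_elem * M_elem) / M_total
mass_contribution = 1 * 40.078 = 40.078 g/mol
pct = 100 * 40.078 / 72.143
pct = 55.55355336 %, rounded to 4 dp:

55.5536 %


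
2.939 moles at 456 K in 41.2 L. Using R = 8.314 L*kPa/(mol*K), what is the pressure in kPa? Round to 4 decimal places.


PV = nRT, solve for P = nRT / V.
nRT = 2.939 * 8.314 * 456 = 11142.2898
P = 11142.2898 / 41.2
P = 270.44392718 kPa, rounded to 4 dp:

270.4439 kPa


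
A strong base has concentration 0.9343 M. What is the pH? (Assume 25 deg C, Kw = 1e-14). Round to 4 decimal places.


A strong base dissociates completely, so [OH-] equals the given concentration.
pOH = -log10([OH-]) = -log10(0.9343) = 0.029514
pH = 14 - pOH = 14 - 0.029514
pH = 13.970486, rounded to 4 dp:

13.9705


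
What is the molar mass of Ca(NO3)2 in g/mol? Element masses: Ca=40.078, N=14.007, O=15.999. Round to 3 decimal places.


M = sum(count * atomic_mass) over atoms.
M = 1*40.078 + 2*14.007 + 6*15.999
M = 40.078 + 28.014 + 95.994
M = 164.086 g/mol, rounded to 3 dp:

164.086 g/mol


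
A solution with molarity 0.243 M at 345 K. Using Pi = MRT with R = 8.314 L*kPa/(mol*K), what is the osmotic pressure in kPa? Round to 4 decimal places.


Osmotic pressure (van't Hoff): Pi = M*R*T.
RT = 8.314 * 345 = 2868.33
Pi = 0.243 * 2868.33
Pi = 697.00419 kPa, rounded to 4 dp:

697.0042 kPa


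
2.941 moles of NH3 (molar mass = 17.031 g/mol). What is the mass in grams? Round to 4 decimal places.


mass = n * M
mass = 2.941 * 17.031
mass = 50.088171 g, rounded to 4 dp:

50.0882 g


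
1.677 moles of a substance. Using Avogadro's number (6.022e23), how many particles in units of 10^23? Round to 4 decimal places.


N = n * NA, then divide by 1e23 for the requested units.
N / 1e23 = n * 6.022
N / 1e23 = 1.677 * 6.022
N / 1e23 = 10.098894, rounded to 4 dp:

10.0989


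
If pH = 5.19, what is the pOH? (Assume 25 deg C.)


At 25 deg C, pH + pOH = 14.
pOH = 14 - pH = 14 - 5.19
pOH = 8.81:

8.81


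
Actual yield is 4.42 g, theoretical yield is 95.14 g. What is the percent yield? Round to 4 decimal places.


% yield = 100 * actual / theoretical
% yield = 100 * 4.42 / 95.14
% yield = 4.64578516 %, rounded to 4 dp:

4.6458 %


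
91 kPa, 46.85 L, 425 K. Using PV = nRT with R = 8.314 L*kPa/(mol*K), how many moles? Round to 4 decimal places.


PV = nRT, solve for n = PV / (RT).
PV = 91 * 46.85 = 4263.35
RT = 8.314 * 425 = 3533.45
n = 4263.35 / 3533.45
n = 1.20656865 mol, rounded to 4 dp:

1.2066 mol


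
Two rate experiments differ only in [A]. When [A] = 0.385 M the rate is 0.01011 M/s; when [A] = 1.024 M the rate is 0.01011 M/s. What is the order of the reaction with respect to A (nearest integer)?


Rate is proportional to [A]^n, so rate2/rate1 = ([A]2/[A]1)^n. Take logs to solve for n.
rate2/rate1 = 0.01011 / 0.01011 = 1.0
[A]2/[A]1 = 1.024 / 0.385 = 2.6597
n = ln(1.0) / ln(2.6597) = 0.0
Nearest integer order:

0


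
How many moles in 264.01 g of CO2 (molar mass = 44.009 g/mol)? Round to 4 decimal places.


n = mass / M
n = 264.01 / 44.009
n = 5.9990002 mol, rounded to 4 dp:

5.9990 mol


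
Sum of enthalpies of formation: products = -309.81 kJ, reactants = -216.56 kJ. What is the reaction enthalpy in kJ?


dH_rxn = sum(dH_f products) - sum(dH_f reactants)
dH_rxn = -309.81 - (-216.56)
dH_rxn = -93.25 kJ:

-93.25 kJ


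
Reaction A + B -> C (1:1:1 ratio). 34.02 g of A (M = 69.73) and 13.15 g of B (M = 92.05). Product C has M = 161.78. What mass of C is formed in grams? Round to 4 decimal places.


Find moles of each reactant; the smaller value is the limiting reagent in a 1:1:1 reaction, so moles_C equals moles of the limiter.
n_A = mass_A / M_A = 34.02 / 69.73 = 0.487882 mol
n_B = mass_B / M_B = 13.15 / 92.05 = 0.142857 mol
Limiting reagent: B (smaller), n_limiting = 0.142857 mol
mass_C = n_limiting * M_C = 0.142857 * 161.78
mass_C = 23.11140546 g, rounded to 4 dp:

23.1114 g


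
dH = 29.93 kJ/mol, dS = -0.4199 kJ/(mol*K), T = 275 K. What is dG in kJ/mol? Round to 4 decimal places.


Gibbs: dG = dH - T*dS (consistent units, dS already in kJ/(mol*K)).
T*dS = 275 * -0.4199 = -115.4725
dG = 29.93 - (-115.4725)
dG = 145.4025 kJ/mol, rounded to 4 dp:

145.4025 kJ/mol


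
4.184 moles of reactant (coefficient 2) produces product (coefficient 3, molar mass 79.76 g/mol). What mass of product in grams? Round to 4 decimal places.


Use the coefficient ratio to convert reactant moles to product moles, then multiply by the product's molar mass.
moles_P = moles_R * (coeff_P / coeff_R) = 4.184 * (3/2) = 6.276
mass_P = moles_P * M_P = 6.276 * 79.76
mass_P = 500.57376 g, rounded to 4 dp:

500.5738 g


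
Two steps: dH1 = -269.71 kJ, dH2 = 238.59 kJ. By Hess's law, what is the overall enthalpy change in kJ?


Hess's law: enthalpy is a state function, so add the step enthalpies.
dH_total = dH1 + dH2 = -269.71 + (238.59)
dH_total = -31.12 kJ:

-31.12 kJ


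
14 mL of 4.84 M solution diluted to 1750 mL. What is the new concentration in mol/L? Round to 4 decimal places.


Dilution: M1*V1 = M2*V2, solve for M2.
M2 = M1*V1 / V2
M2 = 4.84 * 14 / 1750
M2 = 67.76 / 1750
M2 = 0.03872 mol/L, rounded to 4 dp:

0.0387 mol/L


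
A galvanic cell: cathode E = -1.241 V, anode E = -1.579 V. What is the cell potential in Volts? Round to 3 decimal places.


Standard cell potential: E_cell = E_cathode - E_anode.
E_cell = -1.241 - (-1.579)
E_cell = 0.338 V, rounded to 3 dp:

0.338 V


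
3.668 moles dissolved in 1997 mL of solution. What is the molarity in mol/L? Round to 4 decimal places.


Convert volume to liters: V_L = V_mL / 1000.
V_L = 1997 / 1000 = 1.997 L
M = n / V_L = 3.668 / 1.997
M = 1.83675513 mol/L, rounded to 4 dp:

1.8368 mol/L


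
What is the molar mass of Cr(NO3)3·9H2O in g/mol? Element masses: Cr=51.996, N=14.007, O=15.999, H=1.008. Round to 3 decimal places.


M = sum(count * atomic_mass) over atoms.
M = 1*51.996 + 3*14.007 + 18*15.999 + 18*1.008
M = 51.996 + 42.021 + 287.982 + 18.144
M = 400.143 g/mol, rounded to 3 dp:

400.143 g/mol


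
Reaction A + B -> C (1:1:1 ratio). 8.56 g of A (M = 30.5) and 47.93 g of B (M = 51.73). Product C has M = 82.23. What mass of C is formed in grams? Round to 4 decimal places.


Find moles of each reactant; the smaller value is the limiting reagent in a 1:1:1 reaction, so moles_C equals moles of the limiter.
n_A = mass_A / M_A = 8.56 / 30.5 = 0.280656 mol
n_B = mass_B / M_B = 47.93 / 51.73 = 0.926542 mol
Limiting reagent: A (smaller), n_limiting = 0.280656 mol
mass_C = n_limiting * M_C = 0.280656 * 82.23
mass_C = 23.07834288 g, rounded to 4 dp:

23.0783 g


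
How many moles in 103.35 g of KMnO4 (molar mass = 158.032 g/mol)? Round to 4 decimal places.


n = mass / M
n = 103.35 / 158.032
n = 0.65398147 mol, rounded to 4 dp:

0.6540 mol


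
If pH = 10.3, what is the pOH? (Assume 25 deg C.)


At 25 deg C, pH + pOH = 14.
pOH = 14 - pH = 14 - 10.3
pOH = 3.7:

3.70


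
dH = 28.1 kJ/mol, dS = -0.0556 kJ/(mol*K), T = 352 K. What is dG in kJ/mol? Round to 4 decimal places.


Gibbs: dG = dH - T*dS (consistent units, dS already in kJ/(mol*K)).
T*dS = 352 * -0.0556 = -19.5712
dG = 28.1 - (-19.5712)
dG = 47.6712 kJ/mol, rounded to 4 dp:

47.6712 kJ/mol


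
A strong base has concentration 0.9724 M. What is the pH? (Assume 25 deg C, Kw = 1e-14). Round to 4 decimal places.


A strong base dissociates completely, so [OH-] equals the given concentration.
pOH = -log10([OH-]) = -log10(0.9724) = 0.012155
pH = 14 - pOH = 14 - 0.012155
pH = 13.987845, rounded to 4 dp:

13.9878


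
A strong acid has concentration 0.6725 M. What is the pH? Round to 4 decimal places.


A strong acid dissociates completely, so [H+] equals the given concentration.
pH = -log10([H+]) = -log10(0.6725)
pH = 0.17230771, rounded to 4 dp:

0.1723


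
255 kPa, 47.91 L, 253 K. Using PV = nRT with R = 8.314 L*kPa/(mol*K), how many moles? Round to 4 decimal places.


PV = nRT, solve for n = PV / (RT).
PV = 255 * 47.91 = 12217.05
RT = 8.314 * 253 = 2103.442
n = 12217.05 / 2103.442
n = 5.80812307 mol, rounded to 4 dp:

5.8081 mol


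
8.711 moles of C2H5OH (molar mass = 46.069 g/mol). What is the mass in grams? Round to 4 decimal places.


mass = n * M
mass = 8.711 * 46.069
mass = 401.307059 g, rounded to 4 dp:

401.3071 g


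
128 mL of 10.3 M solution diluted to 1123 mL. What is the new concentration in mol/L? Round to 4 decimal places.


Dilution: M1*V1 = M2*V2, solve for M2.
M2 = M1*V1 / V2
M2 = 10.3 * 128 / 1123
M2 = 1318.4 / 1123
M2 = 1.17399822 mol/L, rounded to 4 dp:

1.1740 mol/L


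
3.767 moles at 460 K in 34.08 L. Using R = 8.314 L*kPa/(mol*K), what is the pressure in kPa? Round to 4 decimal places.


PV = nRT, solve for P = nRT / V.
nRT = 3.767 * 8.314 * 460 = 14406.6655
P = 14406.6655 / 34.08
P = 422.73079519 kPa, rounded to 4 dp:

422.7308 kPa


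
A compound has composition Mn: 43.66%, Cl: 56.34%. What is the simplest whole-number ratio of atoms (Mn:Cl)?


Assume 100 g of compound, divide each mass% by atomic mass to get moles, then normalize by the smallest to get a raw atom ratio.
Moles per 100 g: Mn: 43.66/54.938 = 0.7947, Cl: 56.34/35.453 = 1.5891
Raw ratio (divide by min = 0.7947): Mn: 1.0, Cl: 2.0
Multiply by 1 to clear fractions: Mn: 1.0 ~= 1, Cl: 2.0 ~= 2
Reduce by GCD to get the simplest whole-number ratio:

1:2


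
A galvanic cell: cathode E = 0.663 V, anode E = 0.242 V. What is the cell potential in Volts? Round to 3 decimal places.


Standard cell potential: E_cell = E_cathode - E_anode.
E_cell = 0.663 - (0.242)
E_cell = 0.421 V, rounded to 3 dp:

0.421 V


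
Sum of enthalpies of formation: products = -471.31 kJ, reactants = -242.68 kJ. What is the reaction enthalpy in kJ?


dH_rxn = sum(dH_f products) - sum(dH_f reactants)
dH_rxn = -471.31 - (-242.68)
dH_rxn = -228.63 kJ:

-228.63 kJ


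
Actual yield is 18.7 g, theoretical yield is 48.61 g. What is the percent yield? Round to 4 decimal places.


% yield = 100 * actual / theoretical
% yield = 100 * 18.7 / 48.61
% yield = 38.46945073 %, rounded to 4 dp:

38.4695 %


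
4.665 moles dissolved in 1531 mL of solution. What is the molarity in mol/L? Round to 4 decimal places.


Convert volume to liters: V_L = V_mL / 1000.
V_L = 1531 / 1000 = 1.531 L
M = n / V_L = 4.665 / 1.531
M = 3.04702809 mol/L, rounded to 4 dp:

3.0470 mol/L


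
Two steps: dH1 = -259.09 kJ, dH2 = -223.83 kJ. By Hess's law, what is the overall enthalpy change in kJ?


Hess's law: enthalpy is a state function, so add the step enthalpies.
dH_total = dH1 + dH2 = -259.09 + (-223.83)
dH_total = -482.92 kJ:

-482.92 kJ


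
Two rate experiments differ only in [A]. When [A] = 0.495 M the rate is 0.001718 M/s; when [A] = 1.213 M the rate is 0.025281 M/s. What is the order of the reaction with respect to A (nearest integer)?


Rate is proportional to [A]^n, so rate2/rate1 = ([A]2/[A]1)^n. Take logs to solve for n.
rate2/rate1 = 0.025281 / 0.001718 = 14.7154
[A]2/[A]1 = 1.213 / 0.495 = 2.4505
n = ln(14.7154) / ln(2.4505) = 3.0
Nearest integer order:

3


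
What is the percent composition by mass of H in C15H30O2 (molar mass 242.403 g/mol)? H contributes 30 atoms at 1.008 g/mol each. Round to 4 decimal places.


pct = 100 * (n_elem * M_elem) / M_total
mass_contribution = 30 * 1.008 = 30.24 g/mol
pct = 100 * 30.24 / 242.403
pct = 12.47509313 %, rounded to 4 dp:

12.4751 %


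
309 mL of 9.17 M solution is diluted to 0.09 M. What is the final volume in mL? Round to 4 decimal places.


Dilution: M1*V1 = M2*V2, solve for V2.
V2 = M1*V1 / M2
V2 = 9.17 * 309 / 0.09
V2 = 2833.53 / 0.09
V2 = 31483.66666667 mL, rounded to 4 dp:

31483.6667 mL


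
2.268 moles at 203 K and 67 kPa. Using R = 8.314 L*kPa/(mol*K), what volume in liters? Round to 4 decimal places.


PV = nRT, solve for V = nRT / P.
nRT = 2.268 * 8.314 * 203 = 3827.7989
V = 3827.7989 / 67
V = 57.13132687 L, rounded to 4 dp:

57.1313 L


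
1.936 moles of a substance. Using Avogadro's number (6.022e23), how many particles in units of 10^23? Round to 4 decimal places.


N = n * NA, then divide by 1e23 for the requested units.
N / 1e23 = n * 6.022
N / 1e23 = 1.936 * 6.022
N / 1e23 = 11.658592, rounded to 4 dp:

11.6586


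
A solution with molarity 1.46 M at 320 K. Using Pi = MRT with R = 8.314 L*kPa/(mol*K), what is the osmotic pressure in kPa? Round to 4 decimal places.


Osmotic pressure (van't Hoff): Pi = M*R*T.
RT = 8.314 * 320 = 2660.48
Pi = 1.46 * 2660.48
Pi = 3884.3008 kPa, rounded to 4 dp:

3884.3008 kPa


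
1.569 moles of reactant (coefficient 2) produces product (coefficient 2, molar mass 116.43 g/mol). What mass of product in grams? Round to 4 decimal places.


Use the coefficient ratio to convert reactant moles to product moles, then multiply by the product's molar mass.
moles_P = moles_R * (coeff_P / coeff_R) = 1.569 * (2/2) = 1.569
mass_P = moles_P * M_P = 1.569 * 116.43
mass_P = 182.67867 g, rounded to 4 dp:

182.6787 g


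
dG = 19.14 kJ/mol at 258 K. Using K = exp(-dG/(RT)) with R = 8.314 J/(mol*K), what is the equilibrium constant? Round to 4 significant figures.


dG is in kJ/mol; multiply by 1000 to match R in J/(mol*K).
RT = 8.314 * 258 = 2145.012 J/mol
exponent = -dG*1000 / (RT) = -(19.14*1000) / 2145.012 = -8.923027
K = exp(-8.923027)
K = 0.00013328418, rounded to 4 significant figures:

0.0001333


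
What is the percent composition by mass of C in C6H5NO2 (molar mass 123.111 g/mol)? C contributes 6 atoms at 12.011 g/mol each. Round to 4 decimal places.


pct = 100 * (n_elem * M_elem) / M_total
mass_contribution = 6 * 12.011 = 72.066 g/mol
pct = 100 * 72.066 / 123.111
pct = 58.53741745 %, rounded to 4 dp:

58.5374 %


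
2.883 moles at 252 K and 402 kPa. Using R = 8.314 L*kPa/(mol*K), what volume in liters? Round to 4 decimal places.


PV = nRT, solve for V = nRT / P.
nRT = 2.883 * 8.314 * 252 = 6040.254
V = 6040.254 / 402
V = 15.02550746 L, rounded to 4 dp:

15.0255 L


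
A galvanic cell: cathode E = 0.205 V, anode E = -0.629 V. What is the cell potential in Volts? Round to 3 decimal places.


Standard cell potential: E_cell = E_cathode - E_anode.
E_cell = 0.205 - (-0.629)
E_cell = 0.834 V, rounded to 3 dp:

0.834 V


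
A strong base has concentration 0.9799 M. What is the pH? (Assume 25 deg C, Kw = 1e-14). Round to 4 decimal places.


A strong base dissociates completely, so [OH-] equals the given concentration.
pOH = -log10([OH-]) = -log10(0.9799) = 0.008818
pH = 14 - pOH = 14 - 0.008818
pH = 13.991182, rounded to 4 dp:

13.9912


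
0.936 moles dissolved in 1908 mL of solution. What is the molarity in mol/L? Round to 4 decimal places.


Convert volume to liters: V_L = V_mL / 1000.
V_L = 1908 / 1000 = 1.908 L
M = n / V_L = 0.936 / 1.908
M = 0.49056604 mol/L, rounded to 4 dp:

0.4906 mol/L


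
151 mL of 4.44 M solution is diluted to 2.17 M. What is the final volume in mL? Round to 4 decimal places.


Dilution: M1*V1 = M2*V2, solve for V2.
V2 = M1*V1 / M2
V2 = 4.44 * 151 / 2.17
V2 = 670.44 / 2.17
V2 = 308.95852535 mL, rounded to 4 dp:

308.9585 mL


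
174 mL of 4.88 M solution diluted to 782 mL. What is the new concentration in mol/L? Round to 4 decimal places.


Dilution: M1*V1 = M2*V2, solve for M2.
M2 = M1*V1 / V2
M2 = 4.88 * 174 / 782
M2 = 849.12 / 782
M2 = 1.0858312 mol/L, rounded to 4 dp:

1.0858 mol/L


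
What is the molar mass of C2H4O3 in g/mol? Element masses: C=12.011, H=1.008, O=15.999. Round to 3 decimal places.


M = sum(count * atomic_mass) over atoms.
M = 2*12.011 + 4*1.008 + 3*15.999
M = 24.022 + 4.032 + 47.997
M = 76.051 g/mol, rounded to 3 dp:

76.051 g/mol


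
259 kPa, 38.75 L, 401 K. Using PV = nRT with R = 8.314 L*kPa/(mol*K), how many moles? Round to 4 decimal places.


PV = nRT, solve for n = PV / (RT).
PV = 259 * 38.75 = 10036.25
RT = 8.314 * 401 = 3333.914
n = 10036.25 / 3333.914
n = 3.0103506 mol, rounded to 4 dp:

3.0104 mol


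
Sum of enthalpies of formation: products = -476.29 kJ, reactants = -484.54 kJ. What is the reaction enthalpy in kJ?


dH_rxn = sum(dH_f products) - sum(dH_f reactants)
dH_rxn = -476.29 - (-484.54)
dH_rxn = 8.25 kJ:

8.25 kJ


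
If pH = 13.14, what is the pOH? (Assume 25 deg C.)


At 25 deg C, pH + pOH = 14.
pOH = 14 - pH = 14 - 13.14
pOH = 0.86:

0.86


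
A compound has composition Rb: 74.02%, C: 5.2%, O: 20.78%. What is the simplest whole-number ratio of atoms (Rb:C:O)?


Assume 100 g of compound, divide each mass% by atomic mass to get moles, then normalize by the smallest to get a raw atom ratio.
Moles per 100 g: Rb: 74.02/85.468 = 0.8661, C: 5.2/12.011 = 0.4329, O: 20.78/15.999 = 1.2988
Raw ratio (divide by min = 0.4329): Rb: 2.0, C: 1.0, O: 3.0
Multiply by 1 to clear fractions: Rb: 2.0 ~= 2, C: 1.0 ~= 1, O: 3.0 ~= 3
Reduce by GCD to get the simplest whole-number ratio:

2:1:3


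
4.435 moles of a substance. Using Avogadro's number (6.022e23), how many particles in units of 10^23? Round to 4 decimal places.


N = n * NA, then divide by 1e23 for the requested units.
N / 1e23 = n * 6.022
N / 1e23 = 4.435 * 6.022
N / 1e23 = 26.70757, rounded to 4 dp:

26.7076


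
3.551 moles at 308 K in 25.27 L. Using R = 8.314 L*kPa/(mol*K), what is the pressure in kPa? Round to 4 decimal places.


PV = nRT, solve for P = nRT / V.
nRT = 3.551 * 8.314 * 308 = 9093.0883
P = 9093.0883 / 25.27
P = 359.83728928 kPa, rounded to 4 dp:

359.8373 kPa


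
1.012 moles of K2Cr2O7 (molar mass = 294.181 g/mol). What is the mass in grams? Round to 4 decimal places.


mass = n * M
mass = 1.012 * 294.181
mass = 297.711172 g, rounded to 4 dp:

297.7112 g


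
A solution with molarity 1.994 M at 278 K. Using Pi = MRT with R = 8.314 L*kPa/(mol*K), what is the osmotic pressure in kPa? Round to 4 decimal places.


Osmotic pressure (van't Hoff): Pi = M*R*T.
RT = 8.314 * 278 = 2311.292
Pi = 1.994 * 2311.292
Pi = 4608.716248 kPa, rounded to 4 dp:

4608.7162 kPa


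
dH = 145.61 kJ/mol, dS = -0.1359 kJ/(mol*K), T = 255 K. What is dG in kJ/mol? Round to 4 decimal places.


Gibbs: dG = dH - T*dS (consistent units, dS already in kJ/(mol*K)).
T*dS = 255 * -0.1359 = -34.6545
dG = 145.61 - (-34.6545)
dG = 180.2645 kJ/mol, rounded to 4 dp:

180.2645 kJ/mol


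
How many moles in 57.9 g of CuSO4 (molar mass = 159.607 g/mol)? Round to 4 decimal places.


n = mass / M
n = 57.9 / 159.607
n = 0.36276604 mol, rounded to 4 dp:

0.3628 mol


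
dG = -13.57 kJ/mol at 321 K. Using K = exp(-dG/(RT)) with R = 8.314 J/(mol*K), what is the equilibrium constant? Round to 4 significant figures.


dG is in kJ/mol; multiply by 1000 to match R in J/(mol*K).
RT = 8.314 * 321 = 2668.794 J/mol
exponent = -dG*1000 / (RT) = -(-13.57*1000) / 2668.794 = 5.08469369
K = exp(5.08469369)
K = 161.53045, rounded to 4 significant figures:

161.5


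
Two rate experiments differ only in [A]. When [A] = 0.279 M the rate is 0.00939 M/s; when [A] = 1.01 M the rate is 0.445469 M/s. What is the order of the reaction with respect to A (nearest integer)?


Rate is proportional to [A]^n, so rate2/rate1 = ([A]2/[A]1)^n. Take logs to solve for n.
rate2/rate1 = 0.445469 / 0.00939 = 47.4408
[A]2/[A]1 = 1.01 / 0.279 = 3.6201
n = ln(47.4408) / ln(3.6201) = 3.0
Nearest integer order:

3


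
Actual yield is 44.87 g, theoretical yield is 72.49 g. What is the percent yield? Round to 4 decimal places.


% yield = 100 * actual / theoretical
% yield = 100 * 44.87 / 72.49
% yield = 61.89819285 %, rounded to 4 dp:

61.8982 %


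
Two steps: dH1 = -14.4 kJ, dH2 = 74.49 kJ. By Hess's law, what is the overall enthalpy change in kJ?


Hess's law: enthalpy is a state function, so add the step enthalpies.
dH_total = dH1 + dH2 = -14.4 + (74.49)
dH_total = 60.09 kJ:

60.09 kJ


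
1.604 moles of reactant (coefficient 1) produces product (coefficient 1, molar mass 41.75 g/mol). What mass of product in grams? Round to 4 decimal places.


Use the coefficient ratio to convert reactant moles to product moles, then multiply by the product's molar mass.
moles_P = moles_R * (coeff_P / coeff_R) = 1.604 * (1/1) = 1.604
mass_P = moles_P * M_P = 1.604 * 41.75
mass_P = 66.967 g, rounded to 4 dp:

66.9670 g


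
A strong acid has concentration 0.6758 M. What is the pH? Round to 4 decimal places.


A strong acid dissociates completely, so [H+] equals the given concentration.
pH = -log10([H+]) = -log10(0.6758)
pH = 0.17018181, rounded to 4 dp:

0.1702


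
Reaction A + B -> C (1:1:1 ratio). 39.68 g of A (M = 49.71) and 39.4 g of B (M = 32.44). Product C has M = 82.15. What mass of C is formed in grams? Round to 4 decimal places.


Find moles of each reactant; the smaller value is the limiting reagent in a 1:1:1 reaction, so moles_C equals moles of the limiter.
n_A = mass_A / M_A = 39.68 / 49.71 = 0.79823 mol
n_B = mass_B / M_B = 39.4 / 32.44 = 1.21455 mol
Limiting reagent: A (smaller), n_limiting = 0.79823 mol
mass_C = n_limiting * M_C = 0.79823 * 82.15
mass_C = 65.5745945 g, rounded to 4 dp:

65.5746 g


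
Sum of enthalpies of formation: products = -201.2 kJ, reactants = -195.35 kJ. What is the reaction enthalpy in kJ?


dH_rxn = sum(dH_f products) - sum(dH_f reactants)
dH_rxn = -201.2 - (-195.35)
dH_rxn = -5.85 kJ:

-5.85 kJ


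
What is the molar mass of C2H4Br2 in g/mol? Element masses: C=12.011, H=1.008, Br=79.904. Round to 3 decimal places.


M = sum(count * atomic_mass) over atoms.
M = 2*12.011 + 4*1.008 + 2*79.904
M = 24.022 + 4.032 + 159.808
M = 187.862 g/mol, rounded to 3 dp:

187.862 g/mol


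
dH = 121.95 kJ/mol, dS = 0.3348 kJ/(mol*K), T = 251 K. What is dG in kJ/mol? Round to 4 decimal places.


Gibbs: dG = dH - T*dS (consistent units, dS already in kJ/(mol*K)).
T*dS = 251 * 0.3348 = 84.0348
dG = 121.95 - (84.0348)
dG = 37.9152 kJ/mol, rounded to 4 dp:

37.9152 kJ/mol


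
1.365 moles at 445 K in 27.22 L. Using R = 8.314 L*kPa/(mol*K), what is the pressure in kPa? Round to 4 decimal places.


PV = nRT, solve for P = nRT / V.
nRT = 1.365 * 8.314 * 445 = 5050.1315
P = 5050.1315 / 27.22
P = 185.53018001 kPa, rounded to 4 dp:

185.5302 kPa


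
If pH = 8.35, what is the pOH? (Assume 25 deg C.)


At 25 deg C, pH + pOH = 14.
pOH = 14 - pH = 14 - 8.35
pOH = 5.65:

5.65


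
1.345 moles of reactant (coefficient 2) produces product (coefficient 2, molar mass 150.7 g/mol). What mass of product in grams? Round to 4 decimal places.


Use the coefficient ratio to convert reactant moles to product moles, then multiply by the product's molar mass.
moles_P = moles_R * (coeff_P / coeff_R) = 1.345 * (2/2) = 1.345
mass_P = moles_P * M_P = 1.345 * 150.7
mass_P = 202.6915 g, rounded to 4 dp:

202.6915 g


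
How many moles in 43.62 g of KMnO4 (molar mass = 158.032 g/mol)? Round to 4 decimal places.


n = mass / M
n = 43.62 / 158.032
n = 0.27602005 mol, rounded to 4 dp:

0.2760 mol


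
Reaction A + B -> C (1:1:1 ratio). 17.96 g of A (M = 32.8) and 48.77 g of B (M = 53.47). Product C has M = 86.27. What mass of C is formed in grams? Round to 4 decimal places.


Find moles of each reactant; the smaller value is the limiting reagent in a 1:1:1 reaction, so moles_C equals moles of the limiter.
n_A = mass_A / M_A = 17.96 / 32.8 = 0.547561 mol
n_B = mass_B / M_B = 48.77 / 53.47 = 0.9121 mol
Limiting reagent: A (smaller), n_limiting = 0.547561 mol
mass_C = n_limiting * M_C = 0.547561 * 86.27
mass_C = 47.23808747 g, rounded to 4 dp:

47.2381 g


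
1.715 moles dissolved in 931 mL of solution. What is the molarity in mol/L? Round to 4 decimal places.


Convert volume to liters: V_L = V_mL / 1000.
V_L = 931 / 1000 = 0.931 L
M = n / V_L = 1.715 / 0.931
M = 1.84210526 mol/L, rounded to 4 dp:

1.8421 mol/L


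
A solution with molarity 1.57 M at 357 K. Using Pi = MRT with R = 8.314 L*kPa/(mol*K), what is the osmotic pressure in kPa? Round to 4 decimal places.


Osmotic pressure (van't Hoff): Pi = M*R*T.
RT = 8.314 * 357 = 2968.098
Pi = 1.57 * 2968.098
Pi = 4659.91386 kPa, rounded to 4 dp:

4659.9139 kPa


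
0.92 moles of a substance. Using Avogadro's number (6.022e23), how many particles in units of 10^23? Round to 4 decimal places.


N = n * NA, then divide by 1e23 for the requested units.
N / 1e23 = n * 6.022
N / 1e23 = 0.92 * 6.022
N / 1e23 = 5.54024, rounded to 4 dp:

5.5402


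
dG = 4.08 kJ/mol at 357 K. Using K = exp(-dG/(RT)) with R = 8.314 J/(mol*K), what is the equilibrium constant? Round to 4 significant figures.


dG is in kJ/mol; multiply by 1000 to match R in J/(mol*K).
RT = 8.314 * 357 = 2968.098 J/mol
exponent = -dG*1000 / (RT) = -(4.08*1000) / 2968.098 = -1.37461768
K = exp(-1.37461768)
K = 0.25293628, rounded to 4 significant figures:

0.2529


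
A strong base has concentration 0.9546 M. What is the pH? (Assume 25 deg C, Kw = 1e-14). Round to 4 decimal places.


A strong base dissociates completely, so [OH-] equals the given concentration.
pOH = -log10([OH-]) = -log10(0.9546) = 0.020179
pH = 14 - pOH = 14 - 0.020179
pH = 13.979821, rounded to 4 dp:

13.9798


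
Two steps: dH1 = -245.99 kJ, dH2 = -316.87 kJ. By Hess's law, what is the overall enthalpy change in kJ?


Hess's law: enthalpy is a state function, so add the step enthalpies.
dH_total = dH1 + dH2 = -245.99 + (-316.87)
dH_total = -562.86 kJ:

-562.86 kJ


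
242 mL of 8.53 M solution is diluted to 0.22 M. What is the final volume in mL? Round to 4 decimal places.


Dilution: M1*V1 = M2*V2, solve for V2.
V2 = M1*V1 / M2
V2 = 8.53 * 242 / 0.22
V2 = 2064.26 / 0.22
V2 = 9383.0 mL, rounded to 4 dp:

9383.0000 mL


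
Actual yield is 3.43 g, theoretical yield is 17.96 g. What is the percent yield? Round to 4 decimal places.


% yield = 100 * actual / theoretical
% yield = 100 * 3.43 / 17.96
% yield = 19.09799555 %, rounded to 4 dp:

19.0980 %


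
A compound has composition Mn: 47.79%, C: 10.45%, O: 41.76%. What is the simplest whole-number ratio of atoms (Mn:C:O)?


Assume 100 g of compound, divide each mass% by atomic mass to get moles, then normalize by the smallest to get a raw atom ratio.
Moles per 100 g: Mn: 47.79/54.938 = 0.8699, C: 10.45/12.011 = 0.87, O: 41.76/15.999 = 2.6102
Raw ratio (divide by min = 0.8699): Mn: 1.0, C: 1.0, O: 3.001
Multiply by 1 to clear fractions: Mn: 1.0 ~= 1, C: 1.0 ~= 1, O: 3.001 ~= 3
Reduce by GCD to get the simplest whole-number ratio:

1:1:3


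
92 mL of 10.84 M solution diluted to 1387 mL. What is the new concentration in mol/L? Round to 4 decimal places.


Dilution: M1*V1 = M2*V2, solve for M2.
M2 = M1*V1 / V2
M2 = 10.84 * 92 / 1387
M2 = 997.28 / 1387
M2 = 0.71901947 mol/L, rounded to 4 dp:

0.7190 mol/L


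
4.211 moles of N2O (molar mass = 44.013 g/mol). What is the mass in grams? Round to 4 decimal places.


mass = n * M
mass = 4.211 * 44.013
mass = 185.338743 g, rounded to 4 dp:

185.3387 g


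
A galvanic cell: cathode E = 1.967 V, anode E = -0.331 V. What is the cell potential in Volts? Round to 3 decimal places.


Standard cell potential: E_cell = E_cathode - E_anode.
E_cell = 1.967 - (-0.331)
E_cell = 2.298 V, rounded to 3 dp:

2.298 V
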